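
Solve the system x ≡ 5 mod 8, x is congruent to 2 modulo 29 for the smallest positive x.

Since 29·5 ≡ 1 (mod 8), take x = 2 + 29·((5−2)·5 mod 8) = 2 + 29·7 = 205.
Check: 205 mod 8 = 5, 205 mod 29 = 2.

205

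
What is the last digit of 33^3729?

The units digit of 33^n cycles with period 4: 3, 9, 7, 1, …
3729 mod 4 = 1, so the last digit matches 3^1 = 3.

3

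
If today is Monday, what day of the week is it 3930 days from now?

Thursday

3930 − 561·7 = 3, so 3930 ≡ 3 (mod 7).
Monday + 3 days → Thursday.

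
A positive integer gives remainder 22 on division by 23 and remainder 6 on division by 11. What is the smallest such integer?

Since 11·21 ≡ 1 (mod 23), take x = 6 + 11·((22−6)·21 mod 23) = 6 + 11·14 = 160.
Check: 160 mod 23 = 22, 160 mod 11 = 6.

160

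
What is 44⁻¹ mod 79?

9

44·9 = 396 = 5·79 + 1, so 44⁻¹ ≡ 9 (mod 79).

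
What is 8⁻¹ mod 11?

11 = 1·8 + 3
8 = 2·3 + 2
3 = 1·2 + 1
2 = 2·1 + 0
Back-substituting gives 8·7 ≡ 1 (mod 11).

7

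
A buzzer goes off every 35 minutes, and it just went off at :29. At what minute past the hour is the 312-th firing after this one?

312·35 = 10920.
10920 mod 60 = 0 (since 182·60 = 10920).
(29 + 0) mod 60 = 29.

29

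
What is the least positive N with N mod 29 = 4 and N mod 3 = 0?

Since 3·10 ≡ 1 (mod 29), take x = 0 + 3·((4−0)·10 mod 29) = 0 + 3·11 = 33.
Check: 33 mod 29 = 4, 33 mod 3 = 0.

33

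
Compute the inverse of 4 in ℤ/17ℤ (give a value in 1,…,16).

17 = 4·4 + 1
4 = 4·1 + 0
Back-substituting gives 4·13 ≡ 1 (mod 17).

13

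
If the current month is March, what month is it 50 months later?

50 − 4·12 = 2, so 50 ≡ 2 (mod 12).
March + 2 months → May.

May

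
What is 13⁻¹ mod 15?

7

13·7 = 91 = 6·15 + 1, so 13⁻¹ ≡ 7 (mod 15).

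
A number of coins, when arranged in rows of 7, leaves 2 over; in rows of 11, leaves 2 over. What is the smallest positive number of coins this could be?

2

x ≡ 2 (mod 7) gives x ∈ {2}.
The first of these with x mod 11 = 2 is 2.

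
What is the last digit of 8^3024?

Last digits of 8^n: 8, 4, 2, 6 (period 4).
3024 mod 4 = 0, so the last digit matches 8^4 = 6.

6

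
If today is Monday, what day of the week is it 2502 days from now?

2502 = 357·7 + 3, so 2502 mod 7 = 3.
Monday + 3 days → Thursday.

Thursday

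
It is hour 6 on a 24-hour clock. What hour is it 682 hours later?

682 = 28·24 + 10, so 682 mod 24 = 10.
(6 + 10) mod 24 = 16.

16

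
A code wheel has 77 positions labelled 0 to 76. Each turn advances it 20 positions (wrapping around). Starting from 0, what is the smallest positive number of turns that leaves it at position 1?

27

77 = 3·20 + 17
20 = 1·17 + 3
17 = 5·3 + 2
3 = 1·2 + 1
2 = 2·1 + 0
Back-substituting gives 20·27 ≡ 1 (mod 77).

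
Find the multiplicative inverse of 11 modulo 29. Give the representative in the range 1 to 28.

29 = 2·11 + 7
11 = 1·7 + 4
7 = 1·4 + 3
4 = 1·3 + 1
3 = 3·1 + 0
Back-substituting gives 11·8 ≡ 1 (mod 29).

8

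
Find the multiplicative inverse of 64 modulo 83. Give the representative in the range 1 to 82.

83 = 1·64 + 19
64 = 3·19 + 7
19 = 2·7 + 5
7 = 1·5 + 2
5 = 2·2 + 1
2 = 2·1 + 0
Back-substituting gives 64·48 ≡ 1 (mod 83).

48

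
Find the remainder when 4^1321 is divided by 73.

Square-and-reduce mod 73: 4^1≡4, 4^2≡16, 4^4≡37, 4^8≡55, 4^16≡32, 4^32≡2, 4^64≡4, 4^128≡16, 4^256≡37, 4^512≡55, 4^1024≡32.
Since 1321 = 1 + 8 + 32 + 256 + 1024 in binary, 4^1321 ≡ 4·55·2·37·32 ≡ 32 (mod 73).

32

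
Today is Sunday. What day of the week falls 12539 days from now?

Dividing 12539 by 7 gives quotient 1791 and remainder 2.
Sunday + 2 days → Tuesday.

Tuesday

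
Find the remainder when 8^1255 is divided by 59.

24

Successive squares of 8 mod 59: 8^1≡8, 8^2≡5, 8^4≡25, 8^8≡35, 8^16≡45, 8^32≡19, 8^64≡7, 8^128≡49, 8^256≡41, 8^512≡29, 8^1024≡15.
Since 1255 = 1 + 2 + 4 + 32 + 64 + 128 + 1024 in binary, 8^1255 ≡ 8·5·25·19·7·49·15 ≡ 24 (mod 59).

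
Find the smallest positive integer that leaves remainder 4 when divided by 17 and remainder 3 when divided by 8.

123

x ≡ 3 (mod 8) gives x ∈ {3, 11, 19, 27, 35, 43, 51, 59, …}.
The first of these with x mod 17 = 4 is 123.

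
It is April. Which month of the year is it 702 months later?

October

702 mod 12 = 6 (since 58·12 = 696).
April + 6 months → October.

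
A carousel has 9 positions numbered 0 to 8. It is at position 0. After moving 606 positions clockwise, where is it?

3

Dividing 606 by 9 gives quotient 67 and remainder 3.
(0 + 3) mod 9 = 3.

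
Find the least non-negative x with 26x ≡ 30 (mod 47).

The inverse of 26 mod 47 is 38 (since 26·38 = 988 ≡ 1).
So x ≡ 38·30 = 1140 ≡ 12 (mod 47).
Check: 26·12 = 312 = 6·47 + 30.

12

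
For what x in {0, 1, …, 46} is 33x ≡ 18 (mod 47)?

39

The inverse of 33 mod 47 is 10 (since 33·10 = 330 ≡ 1).
Multiplying both sides by 10: x ≡ 10·18 = 180 ≡ 39 (mod 47).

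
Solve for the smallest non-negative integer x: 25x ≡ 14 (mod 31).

25⁻¹ ≡ 5 (mod 31) because 25·5 = 125 = 4·31 + 1.
Multiplying both sides by 5: x ≡ 5·14 = 70 ≡ 8 (mod 31).
Check: 25·8 = 200 = 6·31 + 14.

8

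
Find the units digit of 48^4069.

The units digit of 48^n cycles with period 4: 8, 4, 2, 6, …
4069 mod 4 = 1, so the last digit matches 8^1 = 8.

8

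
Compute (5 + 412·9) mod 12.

5

412·9 = 3708.
3708 mod 12 = 0 (since 309·12 = 3708).
(5 + 0) mod 12 = 5.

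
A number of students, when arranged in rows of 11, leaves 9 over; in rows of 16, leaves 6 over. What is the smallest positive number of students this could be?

86

Since 16·9 ≡ 1 (mod 11), take x = 6 + 16·((9−6)·9 mod 11) = 6 + 16·5 = 86.
Check: 86 mod 11 = 9, 86 mod 16 = 6.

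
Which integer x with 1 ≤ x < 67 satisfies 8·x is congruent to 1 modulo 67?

67 = 8·8 + 3
8 = 2·3 + 2
3 = 1·2 + 1
2 = 2·1 + 0
Back-substituting gives 8·42 ≡ 1 (mod 67).

42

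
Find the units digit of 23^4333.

Powers of 3 mod 10 repeat with period 4: 3, 9, 7, 1.
4333 mod 4 = 1, so the last digit matches 3^1 = 3.

3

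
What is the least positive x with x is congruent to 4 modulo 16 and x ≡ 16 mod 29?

132

Since 29·5 ≡ 1 (mod 16), take x = 16 + 29·((4−16)·5 mod 16) = 16 + 29·4 = 132.
Check: 132 mod 16 = 4, 132 mod 29 = 16.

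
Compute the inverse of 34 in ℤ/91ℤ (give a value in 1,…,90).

34·83 = 2822 = 31·91 + 1, so 34⁻¹ ≡ 83 (mod 91).

83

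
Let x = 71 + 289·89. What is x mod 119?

289·89 = 25721.
25721 = 216·119 + 17, so 25721 mod 119 = 17.
(71 + 17) mod 119 = 88.

88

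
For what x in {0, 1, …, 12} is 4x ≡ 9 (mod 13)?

4⁻¹ ≡ 10 (mod 13) because 4·10 = 40 = 3·13 + 1.
Multiplying both sides by 10: x ≡ 10·9 = 90 ≡ 12 (mod 13).
Check: 4·12 = 48 = 3·13 + 9.

12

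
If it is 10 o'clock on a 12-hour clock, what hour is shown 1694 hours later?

12

1694 − 141·12 = 2, so 1694 ≡ 2 (mod 12).
10 + 2 → 12 on a 12-hour dial.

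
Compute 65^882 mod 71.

54

Square-and-reduce mod 71: 65^1≡65, 65^2≡36, 65^4≡18, 65^8≡40, 65^16≡38, 65^32≡24, 65^64≡8, 65^128≡64, 65^256≡49, 65^512≡58.
Since 882 = 2 + 16 + 32 + 64 + 256 + 512 in binary, 65^882 ≡ 36·38·24·8·49·58 ≡ 54 (mod 71).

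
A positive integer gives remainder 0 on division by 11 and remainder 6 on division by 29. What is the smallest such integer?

x ≡ 0 (mod 11) gives x ∈ {0, 11, 22, 33, 44, 55, 66, 77, …}.
The first of these with x mod 29 = 6 is 209.

209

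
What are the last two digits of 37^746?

09

Successive squares of 37 mod 100: 37^1≡37, 37^2≡69, 37^4≡61, 37^8≡21, 37^16≡41, 37^32≡81, 37^64≡61, 37^128≡21, 37^256≡41, 37^512≡81.
Since 746 = 2 + 8 + 32 + 64 + 128 + 512 in binary, 37^746 ≡ 69·21·81·61·21·81 ≡ 9 (mod 100).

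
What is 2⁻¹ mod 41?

2·21 = 42 = 1·41 + 1, so 2⁻¹ ≡ 21 (mod 41).

21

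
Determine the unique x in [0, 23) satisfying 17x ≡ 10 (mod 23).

6

17⁻¹ ≡ 19 (mod 23) because 17·19 = 323 = 14·23 + 1.
So x ≡ 19·10 = 190 ≡ 6 (mod 23).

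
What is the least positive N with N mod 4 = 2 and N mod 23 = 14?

14

x ≡ 2 (mod 4) gives x ∈ {2, 6, 10, 14}.
The first of these with x mod 23 = 14 is 14.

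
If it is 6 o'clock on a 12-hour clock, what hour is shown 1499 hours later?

5

Dividing 1499 by 12 gives quotient 124 and remainder 11.
6 + 11 → 5 on a 12-hour dial.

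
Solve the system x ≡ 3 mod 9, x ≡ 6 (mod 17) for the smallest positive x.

57

Since 17·8 ≡ 1 (mod 9), take x = 6 + 17·((3−6)·8 mod 9) = 6 + 17·3 = 57.
Check: 57 mod 9 = 3, 57 mod 17 = 6.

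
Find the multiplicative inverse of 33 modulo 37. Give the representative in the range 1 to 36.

9

33·9 = 297 = 8·37 + 1, so 33⁻¹ ≡ 9 (mod 37).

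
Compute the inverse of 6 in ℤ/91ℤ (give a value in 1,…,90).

91 = 15·6 + 1
6 = 6·1 + 0
Back-substituting gives 6·76 ≡ 1 (mod 91).

76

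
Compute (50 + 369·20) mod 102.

86

369·20 = 7380.
7380 − 72·102 = 36, so 7380 ≡ 36 (mod 102).
(50 + 36) mod 102 = 86.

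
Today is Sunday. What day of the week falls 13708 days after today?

Tuesday

13708 mod 7 = 2 (since 1958·7 = 13706).
Sunday + 2 days → Tuesday.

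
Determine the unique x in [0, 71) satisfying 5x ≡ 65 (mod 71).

5⁻¹ ≡ 57 (mod 71) because 5·57 = 285 = 4·71 + 1.
So x ≡ 57·65 = 3705 ≡ 13 (mod 71).

13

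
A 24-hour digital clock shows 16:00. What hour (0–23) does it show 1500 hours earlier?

4

1500 = 62·24 + 12, so 1500 mod 24 = 12.
(16 − 12) mod 24 = 4.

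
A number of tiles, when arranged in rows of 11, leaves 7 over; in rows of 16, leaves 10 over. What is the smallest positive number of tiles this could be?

Since 16·9 ≡ 1 (mod 11), take x = 10 + 16·((7−10)·9 mod 11) = 10 + 16·6 = 106.
Check: 106 mod 11 = 7, 106 mod 16 = 10.

106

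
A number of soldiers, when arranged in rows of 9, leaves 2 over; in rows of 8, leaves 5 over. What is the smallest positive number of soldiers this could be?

29

Since 8·8 ≡ 1 (mod 9), take x = 5 + 8·((2−5)·8 mod 9) = 5 + 8·3 = 29.
Check: 29 mod 9 = 2, 29 mod 8 = 5.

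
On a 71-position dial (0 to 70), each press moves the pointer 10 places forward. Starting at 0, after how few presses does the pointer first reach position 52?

The inverse of 10 mod 71 is 64 (since 10·64 = 640 ≡ 1).
Multiplying both sides by 64: x ≡ 64·52 = 3328 ≡ 62 (mod 71).
Check: 10·62 = 620 = 8·71 + 52.

62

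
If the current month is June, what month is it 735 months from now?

September

735 − 61·12 = 3, so 735 ≡ 3 (mod 12).
June + 3 months → September.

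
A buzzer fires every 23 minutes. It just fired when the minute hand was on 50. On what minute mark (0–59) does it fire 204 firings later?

2

204·23 = 4692.
4692 = 78·60 + 12, so 4692 mod 60 = 12.
(50 + 12) mod 60 = 2.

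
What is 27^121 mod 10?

Last digits of 7^n: 7, 9, 3, 1 (period 4).
121 mod 4 = 1, so the last digit matches 7^1 = 7.

7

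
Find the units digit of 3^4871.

Last digits of 3^n: 3, 9, 7, 1 (period 4).
4871 leaves remainder 3 on division by 4, so 3^4871 ends in 7.

7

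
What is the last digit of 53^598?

Last digits of 3^n: 3, 9, 7, 1 (period 4).
598 leaves remainder 2 on division by 4, so 53^598 ends in 9.

9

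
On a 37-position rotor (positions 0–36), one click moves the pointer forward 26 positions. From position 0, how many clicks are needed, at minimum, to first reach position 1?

10

37 = 1·26 + 11
26 = 2·11 + 4
11 = 2·4 + 3
4 = 1·3 + 1
3 = 3·1 + 0
Back-substituting gives 26·10 ≡ 1 (mod 37).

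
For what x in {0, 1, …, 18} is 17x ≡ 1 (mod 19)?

17⁻¹ ≡ 9 (mod 19) because 17·9 = 153 = 8·19 + 1.
Multiplying both sides by 9: x ≡ 9·1 = 9 ≡ 9 (mod 19).

9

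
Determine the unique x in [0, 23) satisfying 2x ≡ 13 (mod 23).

18

2⁻¹ ≡ 12 (mod 23) because 2·12 = 24 = 1·23 + 1.
Multiplying both sides by 12: x ≡ 12·13 = 156 ≡ 18 (mod 23).
Check: 2·18 = 36 = 1·23 + 13.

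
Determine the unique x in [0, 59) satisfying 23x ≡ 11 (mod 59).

21

23⁻¹ ≡ 18 (mod 59) because 23·18 = 414 = 7·59 + 1.
Multiplying both sides by 18: x ≡ 18·11 = 198 ≡ 21 (mod 59).
Check: 23·21 = 483 = 8·59 + 11.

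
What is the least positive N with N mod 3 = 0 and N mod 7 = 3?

x ≡ 0 (mod 3) gives x ∈ {0, 3}.
The first of these with x mod 7 = 3 is 3.

3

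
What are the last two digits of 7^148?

Successive squares of 7 mod 100: 7^1≡7, 7^2≡49, 7^4≡1, 7^8≡1, 7^16≡1, 7^32≡1, 7^64≡1, 7^128≡1.
Since 148 = 4 + 16 + 128 in binary, 7^148 ≡ 1·1·1 ≡ 1 (mod 100).

01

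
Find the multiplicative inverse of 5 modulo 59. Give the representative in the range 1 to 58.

12

59 = 11·5 + 4
5 = 1·4 + 1
4 = 4·1 + 0
Back-substituting gives 5·12 ≡ 1 (mod 59).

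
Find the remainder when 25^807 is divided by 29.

16

Square-and-reduce mod 29: 25^1≡25, 25^2≡16, 25^4≡24, 25^8≡25, 25^16≡16, 25^32≡24, 25^64≡25, 25^128≡16, 25^256≡24, 25^512≡25.
Since 807 = 1 + 2 + 4 + 32 + 256 + 512 in binary, 25^807 ≡ 25·16·24·24·24·25 ≡ 16 (mod 29).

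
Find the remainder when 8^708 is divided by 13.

Successive squares of 8 mod 13: 8^1≡8, 8^2≡12, 8^4≡1, 8^8≡1, 8^16≡1, 8^32≡1, 8^64≡1, 8^128≡1, 8^256≡1, 8^512≡1.
708 = 4 + 64 + 128 + 512, so 8^708 ≡ 1·1·1·1 ≡ 1 (mod 13).

1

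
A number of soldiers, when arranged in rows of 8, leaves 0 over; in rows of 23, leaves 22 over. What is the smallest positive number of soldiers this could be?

160

x ≡ 0 (mod 8) gives x ∈ {0, 8, 16, 24, 32, 40, 48, 56, …}.
The first of these with x mod 23 = 22 is 160.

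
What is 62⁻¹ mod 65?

43

65 = 1·62 + 3
62 = 20·3 + 2
3 = 1·2 + 1
2 = 2·1 + 0
Back-substituting gives 62·43 ≡ 1 (mod 65).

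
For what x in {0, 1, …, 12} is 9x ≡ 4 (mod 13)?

9⁻¹ ≡ 3 (mod 13) because 9·3 = 27 = 2·13 + 1.
So x ≡ 3·4 = 12 ≡ 12 (mod 13).

12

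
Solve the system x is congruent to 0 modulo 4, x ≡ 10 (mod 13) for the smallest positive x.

36

x ≡ 0 (mod 4) gives x ∈ {0, 4, 8, 12, 16, 20, 24, 28, …}.
The first of these with x mod 13 = 10 is 36.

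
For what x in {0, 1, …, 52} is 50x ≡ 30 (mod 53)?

50⁻¹ ≡ 35 (mod 53) because 50·35 = 1750 = 33·53 + 1.
So x ≡ 35·30 = 1050 ≡ 43 (mod 53).
Check: 50·43 = 2150 = 40·53 + 30.

43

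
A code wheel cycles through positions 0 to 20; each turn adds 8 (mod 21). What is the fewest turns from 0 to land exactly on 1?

21 = 2·8 + 5
8 = 1·5 + 3
5 = 1·3 + 2
3 = 1·2 + 1
2 = 2·1 + 0
Back-substituting gives 8·8 ≡ 1 (mod 21).

8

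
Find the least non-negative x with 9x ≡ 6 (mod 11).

8

9⁻¹ ≡ 5 (mod 11) because 9·5 = 45 = 4·11 + 1.
Multiplying both sides by 5: x ≡ 5·6 = 30 ≡ 8 (mod 11).
Check: 9·8 = 72 = 6·11 + 6.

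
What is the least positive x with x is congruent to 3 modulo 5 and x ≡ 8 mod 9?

x ≡ 3 (mod 5) gives x ∈ {3, 8}.
The first of these with x mod 9 = 8 is 8.

8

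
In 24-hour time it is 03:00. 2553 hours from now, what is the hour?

12

2553 − 106·24 = 9, so 2553 ≡ 9 (mod 24).
(3 + 9) mod 24 = 12.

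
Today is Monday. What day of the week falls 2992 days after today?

2992 mod 7 = 3 (since 427·7 = 2989).
Monday + 3 days → Thursday.

Thursday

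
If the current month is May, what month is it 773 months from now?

October

773 mod 12 = 5 (since 64·12 = 768).
May + 5 months → October.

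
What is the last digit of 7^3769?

The units digit of 7^n cycles with period 4: 7, 9, 3, 1, …
3769 leaves remainder 1 on division by 4, so 7^3769 ends in 7.

7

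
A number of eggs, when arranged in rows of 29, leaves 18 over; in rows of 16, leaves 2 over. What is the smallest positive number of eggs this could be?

18

x ≡ 2 (mod 16) gives x ∈ {2, 18}.
The first of these with x mod 29 = 18 is 18.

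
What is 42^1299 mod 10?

Powers of 2 mod 10 repeat with period 4: 2, 4, 8, 6.
1299 mod 4 = 3, so the last digit matches 2^3 = 8.

8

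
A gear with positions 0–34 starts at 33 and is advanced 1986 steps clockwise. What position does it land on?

24

1986 = 56·35 + 26, so 1986 mod 35 = 26.
(33 + 26) mod 35 = 24.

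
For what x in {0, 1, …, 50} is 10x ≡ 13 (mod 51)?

The inverse of 10 mod 51 is 46 (since 10·46 = 460 ≡ 1).
So x ≡ 46·13 = 598 ≡ 37 (mod 51).

37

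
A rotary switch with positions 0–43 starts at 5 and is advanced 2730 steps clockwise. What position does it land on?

7

2730 = 62·44 + 2, so 2730 mod 44 = 2.
(5 + 2) mod 44 = 7.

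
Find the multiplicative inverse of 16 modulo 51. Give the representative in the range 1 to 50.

16·16 = 256 = 5·51 + 1, so 16⁻¹ ≡ 16 (mod 51).

16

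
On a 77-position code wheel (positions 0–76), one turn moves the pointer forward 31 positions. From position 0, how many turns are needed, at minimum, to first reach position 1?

77 = 2·31 + 15
31 = 2·15 + 1
15 = 15·1 + 0
Back-substituting gives 31·5 ≡ 1 (mod 77).

5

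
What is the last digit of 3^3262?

9

Last digits of 3^n: 3, 9, 7, 1 (period 4).
3262 leaves remainder 2 on division by 4, so 3^3262 ends in 9.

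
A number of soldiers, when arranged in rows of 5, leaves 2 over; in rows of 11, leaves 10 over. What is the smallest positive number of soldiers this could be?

Since 11·1 ≡ 1 (mod 5), take x = 10 + 11·((2−10)·1 mod 5) = 10 + 11·2 = 32.
Check: 32 mod 5 = 2, 32 mod 11 = 10.

32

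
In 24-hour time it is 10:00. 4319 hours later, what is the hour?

9

4319 = 179·24 + 23, so 4319 mod 24 = 23.
(10 + 23) mod 24 = 9.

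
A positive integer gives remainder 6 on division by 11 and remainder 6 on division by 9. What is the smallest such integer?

x ≡ 6 (mod 9) gives x ∈ {6}.
The first of these with x mod 11 = 6 is 6.

6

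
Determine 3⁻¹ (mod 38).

38 = 12·3 + 2
3 = 1·2 + 1
2 = 2·1 + 0
Back-substituting gives 3·13 ≡ 1 (mod 38).

13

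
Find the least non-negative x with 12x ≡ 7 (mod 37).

16

The inverse of 12 mod 37 is 34 (since 12·34 = 408 ≡ 1).
Multiplying both sides by 34: x ≡ 34·7 = 238 ≡ 16 (mod 37).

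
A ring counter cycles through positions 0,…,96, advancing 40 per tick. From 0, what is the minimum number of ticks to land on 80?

2

40⁻¹ ≡ 17 (mod 97) because 40·17 = 680 = 7·97 + 1.
So x ≡ 17·80 = 1360 ≡ 2 (mod 97).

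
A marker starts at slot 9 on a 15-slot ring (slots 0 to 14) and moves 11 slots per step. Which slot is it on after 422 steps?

1

422·11 = 4642.
4642 − 309·15 = 7, so 4642 ≡ 7 (mod 15).
(9 + 7) mod 15 = 1.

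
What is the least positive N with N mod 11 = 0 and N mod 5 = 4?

44

x ≡ 4 (mod 5) gives x ∈ {4, 9, 14, 19, 24, 29, 34, 39, …}.
The first of these with x mod 11 = 0 is 44.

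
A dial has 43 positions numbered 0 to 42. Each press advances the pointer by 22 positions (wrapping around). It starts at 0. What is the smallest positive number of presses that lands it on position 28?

The inverse of 22 mod 43 is 2 (since 22·2 = 44 ≡ 1).
So x ≡ 2·28 = 56 ≡ 13 (mod 43).

13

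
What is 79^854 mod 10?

1

The units digit of 79^n cycles with period 2: 9, 1, …
854 leaves remainder 0 on division by 2, so 79^854 ends in 1.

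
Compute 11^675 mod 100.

Square-and-reduce mod 100: 11^1≡11, 11^2≡21, 11^4≡41, 11^8≡81, 11^16≡61, 11^32≡21, 11^64≡41, 11^128≡81, 11^256≡61, 11^512≡21.
675 = 1 + 2 + 32 + 128 + 512, so 11^675 ≡ 11·21·21·81·21 ≡ 51 (mod 100).

51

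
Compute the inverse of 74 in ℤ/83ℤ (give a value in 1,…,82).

83 = 1·74 + 9
74 = 8·9 + 2
9 = 4·2 + 1
2 = 2·1 + 0
Back-substituting gives 74·46 ≡ 1 (mod 83).

46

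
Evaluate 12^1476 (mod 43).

21

By repeated squaring mod 43: 12^1≡12, 12^2≡15, 12^4≡10, 12^8≡14, 12^16≡24, 12^32≡17, 12^64≡31, 12^128≡15, 12^256≡10, 12^512≡14, 12^1024≡24.
Since 1476 = 4 + 64 + 128 + 256 + 1024 in binary, 12^1476 ≡ 10·31·15·10·24 ≡ 21 (mod 43).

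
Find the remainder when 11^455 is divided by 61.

50

Square-and-reduce mod 61: 11^1≡11, 11^2≡60, 11^4≡1, 11^8≡1, 11^16≡1, 11^32≡1, 11^64≡1, 11^128≡1, 11^256≡1.
455 = 1 + 2 + 4 + 64 + 128 + 256, so 11^455 ≡ 11·60·1·1·1·1 ≡ 50 (mod 61).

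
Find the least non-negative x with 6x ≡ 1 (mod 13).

The inverse of 6 mod 13 is 11 (since 6·11 = 66 ≡ 1).
Multiplying both sides by 11: x ≡ 11·1 = 11 ≡ 11 (mod 13).

11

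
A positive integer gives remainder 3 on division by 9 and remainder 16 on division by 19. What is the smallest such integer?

111

x ≡ 3 (mod 9) gives x ∈ {3, 12, 21, 30, 39, 48, 57, 66, …}.
The first of these with x mod 19 = 16 is 111.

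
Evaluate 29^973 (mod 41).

Successive squares of 29 mod 41: 29^1≡29, 29^2≡21, 29^4≡31, 29^8≡18, 29^16≡37, 29^32≡16, 29^64≡10, 29^128≡18, 29^256≡37, 29^512≡16.
Since 973 = 1 + 4 + 8 + 64 + 128 + 256 + 512 in binary, 29^973 ≡ 29·31·18·10·18·37·16 ≡ 28 (mod 41).

28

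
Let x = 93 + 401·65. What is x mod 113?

401·65 = 26065.
Dividing 26065 by 113 gives quotient 230 and remainder 75.
(93 + 75) mod 113 = 55.

55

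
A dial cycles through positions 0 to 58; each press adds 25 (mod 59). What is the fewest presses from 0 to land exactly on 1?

26

59 = 2·25 + 9
25 = 2·9 + 7
9 = 1·7 + 2
7 = 3·2 + 1
2 = 2·1 + 0
Back-substituting gives 25·26 ≡ 1 (mod 59).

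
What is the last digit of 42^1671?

The units digit of 42^n cycles with period 4: 2, 4, 8, 6, …
1671 mod 4 = 3, so the last digit matches 2^3 = 8.

8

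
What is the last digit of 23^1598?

9

Last digits of 3^n: 3, 9, 7, 1 (period 4).
1598 leaves remainder 2 on division by 4, so 23^1598 ends in 9.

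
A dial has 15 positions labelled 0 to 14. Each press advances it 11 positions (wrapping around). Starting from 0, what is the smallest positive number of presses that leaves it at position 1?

11

15 = 1·11 + 4
11 = 2·4 + 3
4 = 1·3 + 1
3 = 3·1 + 0
Back-substituting gives 11·11 ≡ 1 (mod 15).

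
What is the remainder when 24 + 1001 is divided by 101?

Dividing 1001 by 101 gives quotient 9 and remainder 92.
(24 + 92) mod 101 = 15.

15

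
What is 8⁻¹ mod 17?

15

8·15 = 120 = 7·17 + 1, so 8⁻¹ ≡ 15 (mod 17).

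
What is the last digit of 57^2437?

7

Powers of 7 mod 10 repeat with period 4: 7, 9, 3, 1.
2437 mod 4 = 1, so the last digit matches 7^1 = 7.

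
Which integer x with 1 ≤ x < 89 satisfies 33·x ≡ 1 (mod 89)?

27

89 = 2·33 + 23
33 = 1·23 + 10
23 = 2·10 + 3
10 = 3·3 + 1
3 = 3·1 + 0
Back-substituting gives 33·27 ≡ 1 (mod 89).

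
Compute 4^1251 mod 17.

13

Successive squares of 4 mod 17: 4^1≡4, 4^2≡16, 4^4≡1, 4^8≡1, 4^16≡1, 4^32≡1, 4^64≡1, 4^128≡1, 4^256≡1, 4^512≡1, 4^1024≡1.
1251 = 1 + 2 + 32 + 64 + 128 + 1024, so 4^1251 ≡ 4·16·1·1·1·1 ≡ 13 (mod 17).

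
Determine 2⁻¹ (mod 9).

9 = 4·2 + 1
2 = 2·1 + 0
Back-substituting gives 2·5 ≡ 1 (mod 9).

5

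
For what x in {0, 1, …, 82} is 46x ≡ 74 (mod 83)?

81

46⁻¹ ≡ 74 (mod 83) because 46·74 = 3404 = 41·83 + 1.
So x ≡ 74·74 = 5476 ≡ 81 (mod 83).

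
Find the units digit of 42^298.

4

Last digits of 2^n: 2, 4, 8, 6 (period 4).
298 leaves remainder 2 on division by 4, so 42^298 ends in 4.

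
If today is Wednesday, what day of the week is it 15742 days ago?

Thursday

15742 − 2248·7 = 6, so 15742 ≡ 6 (mod 7).
Wednesday − 6 days → Thursday.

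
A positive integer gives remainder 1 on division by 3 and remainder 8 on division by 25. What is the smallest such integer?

x ≡ 1 (mod 3) gives x ∈ {1, 4, 7, 10, 13, 16, 19, 22, …}.
The first of these with x mod 25 = 8 is 58.

58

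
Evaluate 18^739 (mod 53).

Square-and-reduce mod 53: 18^1≡18, 18^2≡6, 18^4≡36, 18^8≡24, 18^16≡46, 18^32≡49, 18^64≡16, 18^128≡44, 18^256≡28, 18^512≡42.
739 = 1 + 2 + 32 + 64 + 128 + 512, so 18^739 ≡ 18·6·49·16·44·42 ≡ 48 (mod 53).

48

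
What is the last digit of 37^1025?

Last digits of 7^n: 7, 9, 3, 1 (period 4).
1025 mod 4 = 1, so the last digit matches 7^1 = 7.

7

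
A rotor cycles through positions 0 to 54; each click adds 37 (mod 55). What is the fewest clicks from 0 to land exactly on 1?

3

37·3 = 111 = 2·55 + 1, so 37⁻¹ ≡ 3 (mod 55).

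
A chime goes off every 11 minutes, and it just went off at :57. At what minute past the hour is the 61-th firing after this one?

8

61·11 = 671.
671 mod 60 = 11 (since 11·60 = 660).
(57 + 11) mod 60 = 8.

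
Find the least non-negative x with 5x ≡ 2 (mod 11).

The inverse of 5 mod 11 is 9 (since 5·9 = 45 ≡ 1).
Multiplying both sides by 9: x ≡ 9·2 = 18 ≡ 7 (mod 11).
Check: 5·7 = 35 = 3·11 + 2.

7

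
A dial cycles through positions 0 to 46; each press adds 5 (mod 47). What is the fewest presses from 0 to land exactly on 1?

19

47 = 9·5 + 2
5 = 2·2 + 1
2 = 2·1 + 0
Back-substituting gives 5·19 ≡ 1 (mod 47).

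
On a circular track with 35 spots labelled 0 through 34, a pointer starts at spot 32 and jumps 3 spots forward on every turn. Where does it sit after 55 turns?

55·3 = 165.
165 mod 35 = 25 (since 4·35 = 140).
(32 + 25) mod 35 = 22.

22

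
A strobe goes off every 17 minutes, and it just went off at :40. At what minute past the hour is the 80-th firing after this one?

80·17 = 1360.
1360 mod 60 = 40 (since 22·60 = 1320).
(40 + 40) mod 60 = 20.

20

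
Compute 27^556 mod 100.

61

By repeated squaring mod 100: 27^1≡27, 27^2≡29, 27^4≡41, 27^8≡81, 27^16≡61, 27^32≡21, 27^64≡41, 27^128≡81, 27^256≡61, 27^512≡21.
Since 556 = 4 + 8 + 32 + 512 in binary, 27^556 ≡ 41·81·21·21 ≡ 61 (mod 100).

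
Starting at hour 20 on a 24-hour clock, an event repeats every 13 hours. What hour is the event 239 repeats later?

239·13 = 3107.
3107 − 129·24 = 11, so 3107 ≡ 11 (mod 24).
(20 + 11) mod 24 = 7.

7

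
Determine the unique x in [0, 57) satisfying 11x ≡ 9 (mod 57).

11⁻¹ ≡ 26 (mod 57) because 11·26 = 286 = 5·57 + 1.
Multiplying both sides by 26: x ≡ 26·9 = 234 ≡ 6 (mod 57).
Check: 11·6 = 66 = 1·57 + 9.

6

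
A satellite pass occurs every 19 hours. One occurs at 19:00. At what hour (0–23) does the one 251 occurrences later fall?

251·19 = 4769.
4769 mod 24 = 17 (since 198·24 = 4752).
(19 + 17) mod 24 = 12.

12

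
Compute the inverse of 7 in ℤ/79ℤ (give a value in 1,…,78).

79 = 11·7 + 2
7 = 3·2 + 1
2 = 2·1 + 0
Back-substituting gives 7·34 ≡ 1 (mod 79).

34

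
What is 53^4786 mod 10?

Powers of 3 mod 10 repeat with period 4: 3, 9, 7, 1.
4786 leaves remainder 2 on division by 4, so 53^4786 ends in 9.

9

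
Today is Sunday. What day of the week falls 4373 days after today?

4373 mod 7 = 5 (since 624·7 = 4368).
Sunday + 5 days → Friday.

Friday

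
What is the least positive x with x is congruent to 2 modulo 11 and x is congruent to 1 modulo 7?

Since 7·8 ≡ 1 (mod 11), take x = 1 + 7·((2−1)·8 mod 11) = 1 + 7·8 = 57.
Check: 57 mod 11 = 2, 57 mod 7 = 1.

57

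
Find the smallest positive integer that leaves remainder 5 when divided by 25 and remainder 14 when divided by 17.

405

x ≡ 14 (mod 17) gives x ∈ {14, 31, 48, 65, 82, 99, 116, 133, …}.
The first of these with x mod 25 = 5 is 405.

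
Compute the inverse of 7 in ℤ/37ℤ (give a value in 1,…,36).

16

37 = 5·7 + 2
7 = 3·2 + 1
2 = 2·1 + 0
Back-substituting gives 7·16 ≡ 1 (mod 37).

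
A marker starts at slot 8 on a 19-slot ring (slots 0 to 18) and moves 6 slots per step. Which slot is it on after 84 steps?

18

84·6 = 504.
Dividing 504 by 19 gives quotient 26 and remainder 10.
(8 + 10) mod 19 = 18.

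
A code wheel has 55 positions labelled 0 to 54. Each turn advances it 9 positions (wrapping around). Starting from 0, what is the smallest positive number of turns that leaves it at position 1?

55 = 6·9 + 1
9 = 9·1 + 0
Back-substituting gives 9·49 ≡ 1 (mod 55).

49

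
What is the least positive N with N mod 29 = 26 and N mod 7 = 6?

Since 7·25 ≡ 1 (mod 29), take x = 6 + 7·((26−6)·25 mod 29) = 6 + 7·7 = 55.
Check: 55 mod 29 = 26, 55 mod 7 = 6.

55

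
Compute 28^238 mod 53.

15

By repeated squaring mod 53: 28^1≡28, 28^2≡42, 28^4≡15, 28^8≡13, 28^16≡10, 28^32≡47, 28^64≡36, 28^128≡24.
238 = 2 + 4 + 8 + 32 + 64 + 128, so 28^238 ≡ 42·15·13·47·36·24 ≡ 15 (mod 53).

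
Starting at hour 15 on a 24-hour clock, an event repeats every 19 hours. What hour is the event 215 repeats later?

215·19 = 4085.
4085 = 170·24 + 5, so 4085 mod 24 = 5.
(15 + 5) mod 24 = 20.

20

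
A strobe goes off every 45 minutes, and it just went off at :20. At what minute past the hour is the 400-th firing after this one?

400·45 = 18000.
18000 mod 60 = 0 (since 300·60 = 18000).
(20 + 0) mod 60 = 20.

20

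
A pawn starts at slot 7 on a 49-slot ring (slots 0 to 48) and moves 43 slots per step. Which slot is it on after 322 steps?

322·43 = 13846.
13846 mod 49 = 28 (since 282·49 = 13818).
(7 + 28) mod 49 = 35.

35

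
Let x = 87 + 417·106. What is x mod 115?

417·106 = 44202.
44202 − 384·115 = 42, so 44202 ≡ 42 (mod 115).
(87 + 42) mod 115 = 14.

14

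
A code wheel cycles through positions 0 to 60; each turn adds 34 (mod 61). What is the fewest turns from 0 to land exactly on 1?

9

61 = 1·34 + 27
34 = 1·27 + 7
27 = 3·7 + 6
7 = 1·6 + 1
6 = 6·1 + 0
Back-substituting gives 34·9 ≡ 1 (mod 61).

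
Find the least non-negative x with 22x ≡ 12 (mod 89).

The inverse of 22 mod 89 is 85 (since 22·85 = 1870 ≡ 1).
So x ≡ 85·12 = 1020 ≡ 41 (mod 89).

41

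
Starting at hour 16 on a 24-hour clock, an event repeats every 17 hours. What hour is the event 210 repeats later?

10

210·17 = 3570.
3570 − 148·24 = 18, so 3570 ≡ 18 (mod 24).
(16 + 18) mod 24 = 10.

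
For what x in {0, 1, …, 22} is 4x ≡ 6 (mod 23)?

13

The inverse of 4 mod 23 is 6 (since 4·6 = 24 ≡ 1).
So x ≡ 6·6 = 36 ≡ 13 (mod 23).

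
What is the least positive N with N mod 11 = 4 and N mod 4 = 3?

15

x ≡ 3 (mod 4) gives x ∈ {3, 7, 11, 15}.
The first of these with x mod 11 = 4 is 15.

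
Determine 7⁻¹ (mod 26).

7·15 = 105 = 4·26 + 1, so 7⁻¹ ≡ 15 (mod 26).

15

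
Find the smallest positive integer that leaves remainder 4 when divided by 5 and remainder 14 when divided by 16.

x ≡ 4 (mod 5) gives x ∈ {4, 9, 14}.
The first of these with x mod 16 = 14 is 14.

14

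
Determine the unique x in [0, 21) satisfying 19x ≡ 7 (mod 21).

7

19⁻¹ ≡ 10 (mod 21) because 19·10 = 190 = 9·21 + 1.
Multiplying both sides by 10: x ≡ 10·7 = 70 ≡ 7 (mod 21).
Check: 19·7 = 133 = 6·21 + 7.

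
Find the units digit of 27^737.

7

Last digits of 7^n: 7, 9, 3, 1 (period 4).
737 mod 4 = 1, so the last digit matches 7^1 = 7.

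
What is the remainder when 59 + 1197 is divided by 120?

1197 mod 120 = 117 (since 9·120 = 1080).
(59 + 117) mod 120 = 56.

56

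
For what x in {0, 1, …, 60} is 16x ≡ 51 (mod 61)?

16⁻¹ ≡ 42 (mod 61) because 16·42 = 672 = 11·61 + 1.
So x ≡ 42·51 = 2142 ≡ 7 (mod 61).

7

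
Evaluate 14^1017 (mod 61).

Successive squares of 14 mod 61: 14^1≡14, 14^2≡13, 14^4≡47, 14^8≡13, 14^16≡47, 14^32≡13, 14^64≡47, 14^128≡13, 14^256≡47, 14^512≡13.
Since 1017 = 1 + 8 + 16 + 32 + 64 + 128 + 256 + 512 in binary, 14^1017 ≡ 14·13·47·13·47·13·47·13 ≡ 60 (mod 61).

60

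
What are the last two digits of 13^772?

81

Square-and-reduce mod 100: 13^1≡13, 13^2≡69, 13^4≡61, 13^8≡21, 13^16≡41, 13^32≡81, 13^64≡61, 13^128≡21, 13^256≡41, 13^512≡81.
Since 772 = 4 + 256 + 512 in binary, 13^772 ≡ 61·41·81 ≡ 81 (mod 100).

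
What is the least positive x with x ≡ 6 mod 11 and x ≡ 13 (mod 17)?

x ≡ 6 (mod 11) gives x ∈ {6, 17, 28, 39, 50, 61, 72, 83, …}.
The first of these with x mod 17 = 13 is 149.

149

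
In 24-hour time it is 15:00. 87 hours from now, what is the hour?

Dividing 87 by 24 gives quotient 3 and remainder 15.
(15 + 15) mod 24 = 6.

6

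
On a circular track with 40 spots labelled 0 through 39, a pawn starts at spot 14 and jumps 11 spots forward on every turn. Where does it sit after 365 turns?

365·11 = 4015.
4015 = 100·40 + 15, so 4015 mod 40 = 15.
(14 + 15) mod 40 = 29.

29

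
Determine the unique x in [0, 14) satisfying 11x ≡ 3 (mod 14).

The inverse of 11 mod 14 is 9 (since 11·9 = 99 ≡ 1).
Multiplying both sides by 9: x ≡ 9·3 = 27 ≡ 13 (mod 14).

13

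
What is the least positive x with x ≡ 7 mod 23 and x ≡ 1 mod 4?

53

x ≡ 1 (mod 4) gives x ∈ {1, 5, 9, 13, 17, 21, 25, 29, …}.
The first of these with x mod 23 = 7 is 53.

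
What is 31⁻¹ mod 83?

75

83 = 2·31 + 21
31 = 1·21 + 10
21 = 2·10 + 1
10 = 10·1 + 0
Back-substituting gives 31·75 ≡ 1 (mod 83).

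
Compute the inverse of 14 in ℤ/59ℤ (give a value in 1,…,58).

59 = 4·14 + 3
14 = 4·3 + 2
3 = 1·2 + 1
2 = 2·1 + 0
Back-substituting gives 14·38 ≡ 1 (mod 59).

38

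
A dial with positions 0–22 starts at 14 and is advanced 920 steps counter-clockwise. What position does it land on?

14

920 mod 23 = 0 (since 40·23 = 920).
(14 − 0) mod 23 = 14.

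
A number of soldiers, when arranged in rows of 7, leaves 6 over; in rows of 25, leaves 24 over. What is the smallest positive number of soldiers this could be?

174

x ≡ 6 (mod 7) gives x ∈ {6, 13, 20, 27, 34, 41, 48, 55, …}.
The first of these with x mod 25 = 24 is 174.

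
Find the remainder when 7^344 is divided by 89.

67

By repeated squaring mod 89: 7^1≡7, 7^2≡49, 7^4≡87, 7^8≡4, 7^16≡16, 7^32≡78, 7^64≡32, 7^128≡45, 7^256≡67.
Since 344 = 8 + 16 + 64 + 256 in binary, 7^344 ≡ 4·16·32·67 ≡ 67 (mod 89).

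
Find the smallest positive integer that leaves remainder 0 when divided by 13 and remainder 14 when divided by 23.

221

x ≡ 0 (mod 13) gives x ∈ {0, 13, 26, 39, 52, 65, 78, 91, …}.
The first of these with x mod 23 = 14 is 221.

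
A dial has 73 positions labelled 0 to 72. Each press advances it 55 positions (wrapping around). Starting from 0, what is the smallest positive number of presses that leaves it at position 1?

4

73 = 1·55 + 18
55 = 3·18 + 1
18 = 18·1 + 0
Back-substituting gives 55·4 ≡ 1 (mod 73).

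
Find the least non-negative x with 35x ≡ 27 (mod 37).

5

35⁻¹ ≡ 18 (mod 37) because 35·18 = 630 = 17·37 + 1.
So x ≡ 18·27 = 486 ≡ 5 (mod 37).
Check: 35·5 = 175 = 4·37 + 27.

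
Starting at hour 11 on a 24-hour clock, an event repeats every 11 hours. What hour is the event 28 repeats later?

28·11 = 308.
308 mod 24 = 20 (since 12·24 = 288).
(11 + 20) mod 24 = 7.

7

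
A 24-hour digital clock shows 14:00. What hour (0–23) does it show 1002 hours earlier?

20

Dividing 1002 by 24 gives quotient 41 and remainder 18.
(14 − 18) mod 24 = 20.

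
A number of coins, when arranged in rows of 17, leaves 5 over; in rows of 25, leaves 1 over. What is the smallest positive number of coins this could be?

226

Since 25·15 ≡ 1 (mod 17), take x = 1 + 25·((5−1)·15 mod 17) = 1 + 25·9 = 226.
Check: 226 mod 17 = 5, 226 mod 25 = 1.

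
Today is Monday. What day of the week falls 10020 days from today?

Thursday

10020 mod 7 = 3 (since 1431·7 = 10017).
Monday + 3 days → Thursday.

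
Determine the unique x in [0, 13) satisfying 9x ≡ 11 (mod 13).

7

The inverse of 9 mod 13 is 3 (since 9·3 = 27 ≡ 1).
Multiplying both sides by 3: x ≡ 3·11 = 33 ≡ 7 (mod 13).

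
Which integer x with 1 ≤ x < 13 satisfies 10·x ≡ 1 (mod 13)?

13 = 1·10 + 3
10 = 3·3 + 1
3 = 3·1 + 0
Back-substituting gives 10·4 ≡ 1 (mod 13).

4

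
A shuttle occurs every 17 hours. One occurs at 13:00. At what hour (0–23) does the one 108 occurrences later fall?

108·17 = 1836.
1836 mod 24 = 12 (since 76·24 = 1824).
(13 + 12) mod 24 = 1.

1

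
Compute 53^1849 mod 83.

80

Square-and-reduce mod 83: 53^1≡53, 53^2≡70, 53^4≡3, 53^8≡9, 53^16≡81, 53^32≡4, 53^64≡16, 53^128≡7, 53^256≡49, 53^512≡77, 53^1024≡36.
1849 = 1 + 8 + 16 + 32 + 256 + 512 + 1024, so 53^1849 ≡ 53·9·81·4·49·77·36 ≡ 80 (mod 83).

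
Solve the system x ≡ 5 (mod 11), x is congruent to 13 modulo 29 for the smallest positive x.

71

Since 29·8 ≡ 1 (mod 11), take x = 13 + 29·((5−13)·8 mod 11) = 13 + 29·2 = 71.
Check: 71 mod 11 = 5, 71 mod 29 = 13.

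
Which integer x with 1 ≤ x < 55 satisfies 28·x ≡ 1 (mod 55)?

2

28·2 = 56 = 1·55 + 1, so 28⁻¹ ≡ 2 (mod 55).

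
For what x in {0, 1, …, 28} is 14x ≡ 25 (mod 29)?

14⁻¹ ≡ 27 (mod 29) because 14·27 = 378 = 13·29 + 1.
So x ≡ 27·25 = 675 ≡ 8 (mod 29).
Check: 14·8 = 112 = 3·29 + 25.

8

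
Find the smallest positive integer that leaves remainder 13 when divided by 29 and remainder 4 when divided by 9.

Since 9·13 ≡ 1 (mod 29), take x = 4 + 9·((13−4)·13 mod 29) = 4 + 9·1 = 13.
Check: 13 mod 29 = 13, 13 mod 9 = 4.

13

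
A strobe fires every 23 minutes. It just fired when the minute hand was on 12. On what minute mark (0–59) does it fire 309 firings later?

309·23 = 7107.
Dividing 7107 by 60 gives quotient 118 and remainder 27.
(12 + 27) mod 60 = 39.

39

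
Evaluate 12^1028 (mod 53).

Successive squares of 12 mod 53: 12^1≡12, 12^2≡38, 12^4≡13, 12^8≡10, 12^16≡47, 12^32≡36, 12^64≡24, 12^128≡46, 12^256≡49, 12^512≡16, 12^1024≡44.
1028 = 4 + 1024, so 12^1028 ≡ 13·44 ≡ 42 (mod 53).

42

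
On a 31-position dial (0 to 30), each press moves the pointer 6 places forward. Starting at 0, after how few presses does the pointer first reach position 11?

7

The inverse of 6 mod 31 is 26 (since 6·26 = 156 ≡ 1).
So x ≡ 26·11 = 286 ≡ 7 (mod 31).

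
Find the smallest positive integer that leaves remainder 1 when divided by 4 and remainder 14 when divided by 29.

Since 29·1 ≡ 1 (mod 4), take x = 14 + 29·((1−14)·1 mod 4) = 14 + 29·3 = 101.
Check: 101 mod 4 = 1, 101 mod 29 = 14.

101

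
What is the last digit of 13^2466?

Last digits of 3^n: 3, 9, 7, 1 (period 4).
2466 leaves remainder 2 on division by 4, so 13^2466 ends in 9.

9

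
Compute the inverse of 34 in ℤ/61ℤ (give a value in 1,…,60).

34·9 = 306 = 5·61 + 1, so 34⁻¹ ≡ 9 (mod 61).

9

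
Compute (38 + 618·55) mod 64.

44

618·55 = 33990.
33990 − 531·64 = 6, so 33990 ≡ 6 (mod 64).
(38 + 6) mod 64 = 44.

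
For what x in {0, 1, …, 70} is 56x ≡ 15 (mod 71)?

56⁻¹ ≡ 52 (mod 71) because 56·52 = 2912 = 41·71 + 1.
So x ≡ 52·15 = 780 ≡ 70 (mod 71).

70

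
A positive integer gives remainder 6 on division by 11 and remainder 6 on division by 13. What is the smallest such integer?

x ≡ 6 (mod 11) gives x ∈ {6}.
The first of these with x mod 13 = 6 is 6.

6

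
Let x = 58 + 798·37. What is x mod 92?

798·37 = 29526.
29526 − 320·92 = 86, so 29526 ≡ 86 (mod 92).
(58 + 86) mod 92 = 52.

52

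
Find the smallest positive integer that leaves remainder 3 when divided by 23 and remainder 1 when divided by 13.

Since 13·16 ≡ 1 (mod 23), take x = 1 + 13·((3−1)·16 mod 23) = 1 + 13·9 = 118.
Check: 118 mod 23 = 3, 118 mod 13 = 1.

118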